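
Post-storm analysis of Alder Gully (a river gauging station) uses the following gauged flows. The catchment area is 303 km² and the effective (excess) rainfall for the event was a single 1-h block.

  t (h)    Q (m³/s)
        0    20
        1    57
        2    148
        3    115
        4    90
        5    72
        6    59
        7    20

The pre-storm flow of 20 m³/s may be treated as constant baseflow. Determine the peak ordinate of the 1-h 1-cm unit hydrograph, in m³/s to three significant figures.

U_p ≈ 256 m³/s

Direct runoff: 0.0, 37.0, 128.0, 95.0, 70.0, 52.0, 39.0, 0.0 m³/s; ΣQ_DR = 421.0 m³/s, peak = 128.0 m³/s.
Runoff depth d = ΣQ_DR·Δt / A = 421.0 × 3600 / (303 km²) = 5.002 mm.
The 1-cm UH is the DRH scaled by (10 mm)/d, so U_p = 128.0 × 10/5.002 = 256 m³/s.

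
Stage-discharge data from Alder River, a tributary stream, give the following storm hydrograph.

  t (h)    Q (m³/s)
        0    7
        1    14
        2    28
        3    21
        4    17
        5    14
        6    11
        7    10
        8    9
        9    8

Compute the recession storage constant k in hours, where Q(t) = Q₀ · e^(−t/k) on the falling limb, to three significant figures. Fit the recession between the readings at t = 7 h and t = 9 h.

k ≈ 8.96 h

On the falling limb, Q drops from 10 to 8 m³/s between t = 7 h and t = 9 h (Δt = 2 h).
k = −Δt / ln(Q₂/Q₁) = −2 / ln(8/10) = 8.96 h.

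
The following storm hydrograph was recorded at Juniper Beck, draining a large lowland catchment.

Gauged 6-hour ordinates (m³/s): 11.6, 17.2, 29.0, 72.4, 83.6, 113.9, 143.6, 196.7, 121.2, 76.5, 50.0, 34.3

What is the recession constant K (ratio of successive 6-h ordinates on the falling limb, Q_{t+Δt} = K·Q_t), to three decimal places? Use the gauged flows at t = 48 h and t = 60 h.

Using the recession-limb readings at t = 48 h and t = 60 h: Q falls from 121.2 to 50.0 m³/s over 2 intervals.
K = (Q₂/Q₁)^(1/2) = (50.0/121.2)^(1/2) = 0.642.

K ≈ 0.642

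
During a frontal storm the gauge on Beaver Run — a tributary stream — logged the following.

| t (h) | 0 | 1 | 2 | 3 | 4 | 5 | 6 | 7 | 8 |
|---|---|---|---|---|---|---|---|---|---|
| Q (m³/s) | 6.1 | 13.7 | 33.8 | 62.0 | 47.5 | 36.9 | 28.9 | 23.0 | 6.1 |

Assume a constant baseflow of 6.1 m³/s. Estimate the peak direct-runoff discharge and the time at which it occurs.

Subtracting baseflow gives direct-runoff ordinates: 0.0, 7.6, 27.7, 55.9, 41.4, 30.8, 22.8, 16.9, 0.0 m³/s.
The maximum is 55.9 m³/s, occurring at the reading for t = 3 h.

Q_p = 55.9 m³/s at t = 3 h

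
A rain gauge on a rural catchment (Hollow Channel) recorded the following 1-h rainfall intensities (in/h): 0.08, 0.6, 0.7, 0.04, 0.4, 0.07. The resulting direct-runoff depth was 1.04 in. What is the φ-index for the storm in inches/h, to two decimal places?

φ ≈ 0.22 in/h

Only the 3 blocks with intensity above φ contribute runoff: 0.6, 0.7, 0.4 in/h.
Σ(I−φ)·Δt = d  ⇒  (0.6+0.7+0.4 − 3φ)·1 = 1.04
φ = (1.700 − 1.04/1) / 3 = 0.22 in/h.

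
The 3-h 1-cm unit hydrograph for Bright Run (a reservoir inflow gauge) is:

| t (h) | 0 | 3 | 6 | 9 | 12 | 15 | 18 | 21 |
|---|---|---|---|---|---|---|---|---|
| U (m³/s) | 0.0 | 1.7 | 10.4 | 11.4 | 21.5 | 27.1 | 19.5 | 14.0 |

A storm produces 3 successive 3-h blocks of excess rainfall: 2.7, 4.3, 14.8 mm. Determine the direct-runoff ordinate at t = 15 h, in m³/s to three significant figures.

By discrete convolution, Q_j = Σ (P_i / 10 mm) · U_{j−i}.
At t = 15 h (j=5): Q = (2.7/10)·27.1 + (4.3/10)·21.5 + (14.8/10)·11.4 = 33.4 m³/s.

Q ≈ 33.4 m³/s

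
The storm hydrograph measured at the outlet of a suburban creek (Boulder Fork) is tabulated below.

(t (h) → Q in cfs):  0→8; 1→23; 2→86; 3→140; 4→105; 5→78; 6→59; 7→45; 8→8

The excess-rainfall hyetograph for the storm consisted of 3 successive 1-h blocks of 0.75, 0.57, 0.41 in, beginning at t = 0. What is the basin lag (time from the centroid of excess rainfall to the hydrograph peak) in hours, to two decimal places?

t_L ≈ 1.70 h

Centroid of excess rainfall: t_c = Σ P_i·t̄_i / ΣP_i = 1.3035 h (block centres at 0.5, 1.5, 2.5 h).
Hydrograph peak occurs at t = 3 h, so basin lag t_L = 3 − 1.3035 = 1.70 h.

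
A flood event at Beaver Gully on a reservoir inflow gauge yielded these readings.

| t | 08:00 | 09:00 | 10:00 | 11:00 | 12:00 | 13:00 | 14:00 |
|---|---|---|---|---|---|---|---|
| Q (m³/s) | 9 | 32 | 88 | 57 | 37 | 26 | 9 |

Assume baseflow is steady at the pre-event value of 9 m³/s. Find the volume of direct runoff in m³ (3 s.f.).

V ≈ 7.02 × 10^5 m³

Direct-runoff ordinates (Q − Q_b): 0.0, 23.0, 79.0, 48.0, 28.0, 17.0, 0.0 m³/s.
ΣQ_DR = 195.0 m³/s.
With Δt = 1 h = 3600 s, V = ΣQ_DR · Δt = 195.0 × 3600 = 7.02 × 10^5 m³.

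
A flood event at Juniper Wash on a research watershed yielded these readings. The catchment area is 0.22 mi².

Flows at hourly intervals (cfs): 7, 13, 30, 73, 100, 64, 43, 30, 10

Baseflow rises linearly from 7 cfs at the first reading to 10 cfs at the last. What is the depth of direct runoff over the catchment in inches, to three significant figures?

d ≈ 2.07 in

Direct runoff: 0.00, 5.62, 22.25, 64.88, 91.50, 55.12, 33.75, 20.38, 0.00 cfs; ΣQ_DR = 293.5 cfs.
V = ΣQ_DR · Δt = 293.5 × 3600 s = 1.057 × 10^6 ft³.
Over A = 0.22 mi², depth = V / A = 2.07 in.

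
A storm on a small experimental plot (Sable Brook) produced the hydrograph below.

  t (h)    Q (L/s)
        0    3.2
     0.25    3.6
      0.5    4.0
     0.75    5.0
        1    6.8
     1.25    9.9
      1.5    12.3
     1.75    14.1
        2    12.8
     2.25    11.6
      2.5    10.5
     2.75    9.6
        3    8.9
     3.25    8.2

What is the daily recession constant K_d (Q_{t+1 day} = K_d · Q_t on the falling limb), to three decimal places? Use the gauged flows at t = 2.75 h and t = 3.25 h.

Between t = 2.75 h and t = 3.25 h the flow falls from 9.6 to 8.2 L/s over 2×0.25 h = 0.5 h.
Per-interval ratio K = (8.2/9.6)^(1/2) = 0.9242; K_d = K^(24/0.25) = 0.001.

K_d ≈ 0.001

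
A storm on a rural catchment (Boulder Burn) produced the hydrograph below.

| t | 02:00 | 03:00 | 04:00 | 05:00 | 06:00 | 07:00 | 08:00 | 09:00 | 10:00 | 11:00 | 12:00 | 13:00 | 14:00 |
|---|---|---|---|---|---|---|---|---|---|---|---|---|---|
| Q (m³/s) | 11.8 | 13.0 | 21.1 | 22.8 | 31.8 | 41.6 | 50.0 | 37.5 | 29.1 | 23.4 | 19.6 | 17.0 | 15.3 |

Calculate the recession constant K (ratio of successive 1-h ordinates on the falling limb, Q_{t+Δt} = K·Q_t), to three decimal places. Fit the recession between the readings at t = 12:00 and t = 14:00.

Using the recession-limb readings at t = 12:00 and t = 14:00: Q falls from 19.6 to 15.3 m³/s over 2 intervals.
K = (Q₂/Q₁)^(1/2) = (15.3/19.6)^(1/2) = 0.884.

K ≈ 0.884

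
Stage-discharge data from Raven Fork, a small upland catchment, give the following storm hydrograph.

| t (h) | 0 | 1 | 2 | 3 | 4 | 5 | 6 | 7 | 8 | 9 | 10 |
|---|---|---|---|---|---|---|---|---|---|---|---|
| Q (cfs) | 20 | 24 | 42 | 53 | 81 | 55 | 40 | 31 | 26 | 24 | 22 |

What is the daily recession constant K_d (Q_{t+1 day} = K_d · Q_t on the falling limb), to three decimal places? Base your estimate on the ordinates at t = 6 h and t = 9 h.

Between t = 6 h and t = 9 h the flow falls from 40 to 24 cfs over 3×1 h = 3 h.
Per-interval ratio K = (24/40)^(1/3) = 0.8434; K_d = K^(24/1) = 0.017.

K_d ≈ 0.017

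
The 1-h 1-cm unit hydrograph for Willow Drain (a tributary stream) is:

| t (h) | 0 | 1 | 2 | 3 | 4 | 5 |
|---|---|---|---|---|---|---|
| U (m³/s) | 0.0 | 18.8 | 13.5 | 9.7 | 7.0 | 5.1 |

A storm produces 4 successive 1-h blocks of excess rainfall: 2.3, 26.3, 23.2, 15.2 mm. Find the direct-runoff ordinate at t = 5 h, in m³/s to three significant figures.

By discrete convolution, Q_j = Σ (P_i / 10 mm) · U_{j−i}.
At t = 5 h (j=5): Q = (2.3/10)·5.1 + (26.3/10)·7.0 + (23.2/10)·9.7 + (15.2/10)·13.5 = 62.6 m³/s.

Q ≈ 62.6 m³/s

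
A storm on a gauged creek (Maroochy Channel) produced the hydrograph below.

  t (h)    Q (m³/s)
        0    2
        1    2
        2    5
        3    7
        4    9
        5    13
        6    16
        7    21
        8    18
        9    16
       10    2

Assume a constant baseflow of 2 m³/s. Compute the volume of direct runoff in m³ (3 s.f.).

Direct-runoff ordinates (Q − Q_b): 0.0, 0.0, 3.0, 5.0, 7.0, 11.0, 14.0, 19.0, 16.0, 14.0, 0.0 m³/s.
ΣQ_DR = 89.00 m³/s.
With Δt = 1 h = 3600 s, V = ΣQ_DR · Δt = 89.00 × 3600 = 3.20 × 10^5 m³.

V ≈ 3.20 × 10^5 m³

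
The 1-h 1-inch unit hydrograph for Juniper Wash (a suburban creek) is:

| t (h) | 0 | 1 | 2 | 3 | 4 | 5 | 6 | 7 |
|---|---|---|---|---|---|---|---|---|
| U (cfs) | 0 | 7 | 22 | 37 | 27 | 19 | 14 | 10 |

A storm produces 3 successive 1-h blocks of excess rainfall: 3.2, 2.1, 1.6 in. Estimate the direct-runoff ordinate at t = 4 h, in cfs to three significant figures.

By discrete convolution, Q_j = Σ (P_i / 1 in) · U_{j−i}.
At t = 4 h (j=4): Q = (3.2/1)·27 + (2.1/1)·37 + (1.6/1)·22 = 199 cfs.

Q ≈ 199 cfs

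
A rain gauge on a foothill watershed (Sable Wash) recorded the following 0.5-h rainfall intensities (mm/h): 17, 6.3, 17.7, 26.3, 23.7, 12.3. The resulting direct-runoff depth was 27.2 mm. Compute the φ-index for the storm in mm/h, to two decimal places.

φ ≈ 8.52 mm/h

Only the 5 blocks with intensity above φ contribute runoff: 17, 17.7, 26.3, 23.7, 12.3 mm/h.
Σ(I−φ)·Δt = d  ⇒  (17+17.7+26.3+23.7+12.3 − 5φ)·0.5 = 27.2
φ = (97.00 − 27.2/0.5) / 5 = 8.52 mm/h.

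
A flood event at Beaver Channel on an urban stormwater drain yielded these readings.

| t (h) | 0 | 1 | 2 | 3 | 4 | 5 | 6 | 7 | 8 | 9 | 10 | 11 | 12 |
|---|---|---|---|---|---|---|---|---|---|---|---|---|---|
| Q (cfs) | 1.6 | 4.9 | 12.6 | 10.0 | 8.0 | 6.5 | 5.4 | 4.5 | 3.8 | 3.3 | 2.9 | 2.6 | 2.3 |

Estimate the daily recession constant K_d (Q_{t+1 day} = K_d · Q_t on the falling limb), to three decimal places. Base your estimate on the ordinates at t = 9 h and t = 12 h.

K_d ≈ 0.056

Between t = 9 h and t = 12 h the flow falls from 3.3 to 2.3 cfs over 3×1 h = 3 h.
Per-interval ratio K = (2.3/3.3)^(1/3) = 0.8866; K_d = K^(24/1) = 0.056.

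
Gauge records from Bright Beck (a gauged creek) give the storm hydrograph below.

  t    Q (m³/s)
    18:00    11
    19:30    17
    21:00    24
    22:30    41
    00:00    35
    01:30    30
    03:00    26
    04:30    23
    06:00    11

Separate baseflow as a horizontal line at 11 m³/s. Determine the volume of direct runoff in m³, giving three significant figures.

Direct-runoff ordinates (Q − Q_b): 0.0, 6.0, 13.0, 30.0, 24.0, 19.0, 15.0, 12.0, 0.0 m³/s.
ΣQ_DR = 119.0 m³/s.
With Δt = 1.5 h = 5400 s, V = ΣQ_DR · Δt = 119.0 × 5400 = 6.43 × 10^5 m³.

V ≈ 6.43 × 10^5 m³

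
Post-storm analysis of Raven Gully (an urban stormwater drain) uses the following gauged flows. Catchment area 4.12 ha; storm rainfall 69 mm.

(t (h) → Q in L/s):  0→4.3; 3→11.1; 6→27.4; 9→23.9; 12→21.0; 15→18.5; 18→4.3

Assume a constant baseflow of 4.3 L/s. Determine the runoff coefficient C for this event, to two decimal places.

ΣQ_DR = 80.40 L/s; V = ΣQ_DR·Δt = 8.683 × 10^5 L.
Runoff depth d = V / A = 21.08 mm.
C = d / P = 21.08 / 69 = 0.31.

C ≈ 0.31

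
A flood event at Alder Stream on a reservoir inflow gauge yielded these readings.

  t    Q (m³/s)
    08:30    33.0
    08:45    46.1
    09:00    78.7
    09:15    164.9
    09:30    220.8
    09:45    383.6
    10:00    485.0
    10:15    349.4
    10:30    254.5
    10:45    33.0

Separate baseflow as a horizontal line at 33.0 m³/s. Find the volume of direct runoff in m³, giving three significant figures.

Direct-runoff ordinates (Q − Q_b): 0.0, 13.1, 45.7, 131.9, 187.8, 350.6, 452.0, 316.4, 221.5, 0.0 m³/s.
ΣQ_DR = 1719 m³/s.
With Δt = 0.25 h = 900 s, V = ΣQ_DR · Δt = 1719 × 900 = 1.55 × 10^6 m³.

V ≈ 1.55 × 10^6 m³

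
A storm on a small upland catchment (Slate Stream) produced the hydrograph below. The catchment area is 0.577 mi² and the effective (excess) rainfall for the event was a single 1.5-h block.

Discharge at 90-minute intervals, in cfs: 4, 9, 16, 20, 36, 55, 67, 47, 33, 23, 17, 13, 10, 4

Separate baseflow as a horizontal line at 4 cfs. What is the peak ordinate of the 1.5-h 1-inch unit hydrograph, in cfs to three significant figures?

U_p ≈ 52.5 cfs

Direct runoff: 0.0, 5.0, 12.0, 16.0, 32.0, 51.0, 63.0, 43.0, 29.0, 19.0, 13.0, 9.0, 6.0, 0.0 cfs; ΣQ_DR = 298.0 cfs, peak = 63.0 cfs.
Runoff depth d = ΣQ_DR·Δt / A = 298.0 × 5400 / (0.577 mi²) = 1.200 in.
The 1-inch UH is the DRH scaled by (1 in)/d, so U_p = 63.0 × 1/1.200 = 52.5 cfs.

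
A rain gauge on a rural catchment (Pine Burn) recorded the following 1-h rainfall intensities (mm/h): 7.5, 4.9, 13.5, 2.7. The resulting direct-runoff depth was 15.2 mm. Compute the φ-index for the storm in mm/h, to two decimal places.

Only the 3 blocks with intensity above φ contribute runoff: 7.5, 4.9, 13.5 mm/h.
Σ(I−φ)·Δt = d  ⇒  (7.5+4.9+13.5 − 3φ)·1 = 15.2
φ = (25.90 − 15.2/1) / 3 = 3.57 mm/h.

φ ≈ 3.57 mm/h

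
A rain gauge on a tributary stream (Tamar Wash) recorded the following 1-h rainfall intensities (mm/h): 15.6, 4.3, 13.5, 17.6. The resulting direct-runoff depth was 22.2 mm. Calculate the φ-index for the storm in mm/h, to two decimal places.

Only the 3 blocks with intensity above φ contribute runoff: 15.6, 13.5, 17.6 mm/h.
Σ(I−φ)·Δt = d  ⇒  (15.6+13.5+17.6 − 3φ)·1 = 22.2
φ = (46.70 − 22.2/1) / 3 = 8.17 mm/h.

φ ≈ 8.17 mm/h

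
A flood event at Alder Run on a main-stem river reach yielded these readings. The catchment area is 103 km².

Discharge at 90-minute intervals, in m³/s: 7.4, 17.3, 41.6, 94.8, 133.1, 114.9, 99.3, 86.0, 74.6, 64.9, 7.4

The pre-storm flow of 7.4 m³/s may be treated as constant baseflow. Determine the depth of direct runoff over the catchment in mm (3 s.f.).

Direct runoff: 0.0, 9.9, 34.2, 87.4, 125.7, 107.5, 91.9, 78.6, 67.2, 57.5, 0.0 m³/s; ΣQ_DR = 659.9 m³/s.
V = ΣQ_DR · Δt = 659.9 × 5400 s = 3.563 × 10^6 m³.
Over A = 103 km², depth = V / A = 34.6 mm.

d ≈ 34.6 mm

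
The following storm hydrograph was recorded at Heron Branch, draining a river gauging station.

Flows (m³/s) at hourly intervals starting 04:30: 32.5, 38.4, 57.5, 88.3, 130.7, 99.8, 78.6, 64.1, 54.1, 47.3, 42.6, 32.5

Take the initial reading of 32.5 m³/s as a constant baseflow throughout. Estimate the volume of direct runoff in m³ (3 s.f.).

Direct-runoff ordinates (Q − Q_b): 0.0, 5.9, 25.0, 55.8, 98.2, 67.3, 46.1, 31.6, 21.6, 14.8, 10.1, 0.0 m³/s.
ΣQ_DR = 376.4 m³/s.
With Δt = 1 h = 3600 s, V = ΣQ_DR · Δt = 376.4 × 3600 = 1.36 × 10^6 m³.

V ≈ 1.36 × 10^6 m³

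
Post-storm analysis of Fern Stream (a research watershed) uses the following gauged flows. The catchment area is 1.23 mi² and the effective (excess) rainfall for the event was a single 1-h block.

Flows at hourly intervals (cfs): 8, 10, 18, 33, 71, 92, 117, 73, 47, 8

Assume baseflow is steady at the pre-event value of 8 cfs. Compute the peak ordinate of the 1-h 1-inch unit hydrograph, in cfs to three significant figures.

Direct runoff: 0.0, 2.0, 10.0, 25.0, 63.0, 84.0, 109.0, 65.0, 39.0, 0.0 cfs; ΣQ_DR = 397.0 cfs, peak = 109.0 cfs.
Runoff depth d = ΣQ_DR·Δt / A = 397.0 × 3600 / (1.23 mi²) = 0.5002 in.
The 1-inch UH is the DRH scaled by (1 in)/d, so U_p = 109.0 × 1/0.5002 = 218 cfs.

U_p ≈ 218 cfs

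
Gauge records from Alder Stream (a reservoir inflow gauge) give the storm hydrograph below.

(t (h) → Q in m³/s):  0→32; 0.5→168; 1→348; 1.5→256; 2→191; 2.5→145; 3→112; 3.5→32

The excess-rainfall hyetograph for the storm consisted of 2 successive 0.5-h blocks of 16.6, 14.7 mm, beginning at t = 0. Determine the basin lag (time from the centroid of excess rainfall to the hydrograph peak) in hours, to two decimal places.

Centroid of excess rainfall: t_c = Σ P_i·t̄_i / ΣP_i = 0.4848 h (block centres at 0.25, 0.75 h).
Hydrograph peak occurs at t = 1 h, so basin lag t_L = 1 − 0.4848 = 0.52 h.

t_L ≈ 0.52 h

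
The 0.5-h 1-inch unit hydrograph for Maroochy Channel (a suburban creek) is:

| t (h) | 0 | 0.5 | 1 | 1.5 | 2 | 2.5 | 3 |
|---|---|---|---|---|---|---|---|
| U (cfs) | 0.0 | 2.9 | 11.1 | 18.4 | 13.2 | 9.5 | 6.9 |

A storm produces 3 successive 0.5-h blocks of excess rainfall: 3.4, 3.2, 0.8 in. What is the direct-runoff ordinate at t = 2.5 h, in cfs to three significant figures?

Q ≈ 89.3 cfs

By discrete convolution, Q_j = Σ (P_i / 1 in) · U_{j−i}.
At t = 2.5 h (j=5): Q = (3.4/1)·9.5 + (3.2/1)·13.2 + (0.8/1)·18.4 = 89.3 cfs.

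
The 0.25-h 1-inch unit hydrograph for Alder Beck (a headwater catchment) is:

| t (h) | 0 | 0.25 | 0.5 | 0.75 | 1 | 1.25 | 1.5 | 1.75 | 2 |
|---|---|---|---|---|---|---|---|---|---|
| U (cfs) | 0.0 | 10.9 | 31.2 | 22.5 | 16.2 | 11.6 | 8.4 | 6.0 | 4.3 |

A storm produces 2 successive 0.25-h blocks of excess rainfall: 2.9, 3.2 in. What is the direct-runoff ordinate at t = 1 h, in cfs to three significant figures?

Q ≈ 119 cfs

By discrete convolution, Q_j = Σ (P_i / 1 in) · U_{j−i}.
At t = 1 h (j=4): Q = (2.9/1)·16.2 + (3.2/1)·22.5 = 119 cfs.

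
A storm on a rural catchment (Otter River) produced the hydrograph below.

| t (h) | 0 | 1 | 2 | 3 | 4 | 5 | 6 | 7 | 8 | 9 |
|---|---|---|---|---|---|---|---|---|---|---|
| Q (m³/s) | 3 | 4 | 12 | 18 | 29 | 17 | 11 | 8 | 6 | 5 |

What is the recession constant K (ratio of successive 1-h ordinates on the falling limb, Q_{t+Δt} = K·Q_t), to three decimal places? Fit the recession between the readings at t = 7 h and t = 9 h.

K ≈ 0.791

Using the recession-limb readings at t = 7 h and t = 9 h: Q falls from 8 to 5 m³/s over 2 intervals.
K = (Q₂/Q₁)^(1/2) = (5/8)^(1/2) = 0.791.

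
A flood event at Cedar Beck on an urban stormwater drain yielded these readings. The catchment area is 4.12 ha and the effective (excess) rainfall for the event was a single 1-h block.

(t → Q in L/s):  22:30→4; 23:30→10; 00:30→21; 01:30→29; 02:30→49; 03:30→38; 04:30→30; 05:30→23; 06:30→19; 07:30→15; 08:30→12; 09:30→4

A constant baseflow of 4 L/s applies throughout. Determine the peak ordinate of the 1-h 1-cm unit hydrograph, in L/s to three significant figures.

Direct runoff: 0.0, 6.0, 17.0, 25.0, 45.0, 34.0, 26.0, 19.0, 15.0, 11.0, 8.0, 0.0 L/s; ΣQ_DR = 206.0 L/s, peak = 45.0 L/s.
Runoff depth d = ΣQ_DR·Δt / A = 206.0 × 3600 / (4.12 ha) = 18.00 mm.
The 1-cm UH is the DRH scaled by (10 mm)/d, so U_p = 45.0 × 10/18.00 = 25.0 L/s.

U_p ≈ 25.0 L/s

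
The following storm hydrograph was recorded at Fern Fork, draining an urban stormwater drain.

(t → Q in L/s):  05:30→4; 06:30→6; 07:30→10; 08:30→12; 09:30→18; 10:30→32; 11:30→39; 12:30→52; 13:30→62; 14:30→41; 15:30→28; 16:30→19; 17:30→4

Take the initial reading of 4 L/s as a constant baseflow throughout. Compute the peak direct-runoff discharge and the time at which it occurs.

Subtracting baseflow gives direct-runoff ordinates: 0.0, 2.0, 6.0, 8.0, 14.0, 28.0, 35.0, 48.0, 58.0, 37.0, 24.0, 15.0, 0.0 L/s.
The maximum is 58.0 L/s, occurring at the reading for t = 13:30.

Q_p = 58.0 L/s at t = 13:30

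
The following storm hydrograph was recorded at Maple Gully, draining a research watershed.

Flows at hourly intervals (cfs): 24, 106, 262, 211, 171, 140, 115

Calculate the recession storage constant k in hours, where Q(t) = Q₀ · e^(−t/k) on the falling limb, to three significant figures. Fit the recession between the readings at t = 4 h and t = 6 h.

On the falling limb, Q drops from 171 to 115 cfs between t = 4 h and t = 6 h (Δt = 2 h).
k = −Δt / ln(Q₂/Q₁) = −2 / ln(115/171) = 5.04 h.

k ≈ 5.04 h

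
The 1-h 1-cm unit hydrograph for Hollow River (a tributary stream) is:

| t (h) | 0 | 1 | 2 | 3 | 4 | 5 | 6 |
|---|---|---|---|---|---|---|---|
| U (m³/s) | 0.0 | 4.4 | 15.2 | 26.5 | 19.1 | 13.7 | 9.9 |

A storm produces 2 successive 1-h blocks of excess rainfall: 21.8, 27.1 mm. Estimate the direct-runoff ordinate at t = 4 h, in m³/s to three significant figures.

By discrete convolution, Q_j = Σ (P_i / 10 mm) · U_{j−i}.
At t = 4 h (j=4): Q = (21.8/10)·19.1 + (27.1/10)·26.5 = 113 m³/s.

Q ≈ 113 m³/s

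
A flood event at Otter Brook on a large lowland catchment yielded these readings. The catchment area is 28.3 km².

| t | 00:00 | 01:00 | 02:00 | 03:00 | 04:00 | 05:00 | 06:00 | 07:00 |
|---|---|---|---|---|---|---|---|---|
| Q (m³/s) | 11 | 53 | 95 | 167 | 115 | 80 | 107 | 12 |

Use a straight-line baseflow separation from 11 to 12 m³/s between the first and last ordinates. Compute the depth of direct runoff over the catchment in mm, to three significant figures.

d ≈ 69.7 mm

Direct runoff: 0.00, 41.86, 83.71, 155.57, 103.43, 68.29, 95.14, 0.00 m³/s; ΣQ_DR = 548.0 m³/s.
V = ΣQ_DR · Δt = 548.0 × 3600 s = 1.973 × 10^6 m³.
Over A = 28.3 km², depth = V / A = 69.7 mm.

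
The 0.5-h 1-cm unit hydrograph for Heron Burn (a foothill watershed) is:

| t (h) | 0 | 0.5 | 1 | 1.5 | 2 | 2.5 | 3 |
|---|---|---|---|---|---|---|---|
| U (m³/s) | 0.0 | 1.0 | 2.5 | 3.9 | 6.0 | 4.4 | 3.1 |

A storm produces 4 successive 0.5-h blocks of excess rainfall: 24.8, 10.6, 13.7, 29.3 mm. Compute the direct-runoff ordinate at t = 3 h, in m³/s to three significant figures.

By discrete convolution, Q_j = Σ (P_i / 10 mm) · U_{j−i}.
At t = 3 h (j=6): Q = (24.8/10)·3.1 + (10.6/10)·4.4 + (13.7/10)·6.0 + (29.3/10)·3.9 = 32.0 m³/s.

Q ≈ 32.0 m³/s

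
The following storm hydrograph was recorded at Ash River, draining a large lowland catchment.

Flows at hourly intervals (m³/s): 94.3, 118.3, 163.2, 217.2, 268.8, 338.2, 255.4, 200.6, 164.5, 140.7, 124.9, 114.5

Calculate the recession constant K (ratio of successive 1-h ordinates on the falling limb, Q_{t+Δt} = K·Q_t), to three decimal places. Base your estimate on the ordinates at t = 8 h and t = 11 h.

K ≈ 0.886

Using the recession-limb readings at t = 8 h and t = 11 h: Q falls from 164.5 to 114.5 m³/s over 3 intervals.
K = (Q₂/Q₁)^(1/3) = (114.5/164.5)^(1/3) = 0.886.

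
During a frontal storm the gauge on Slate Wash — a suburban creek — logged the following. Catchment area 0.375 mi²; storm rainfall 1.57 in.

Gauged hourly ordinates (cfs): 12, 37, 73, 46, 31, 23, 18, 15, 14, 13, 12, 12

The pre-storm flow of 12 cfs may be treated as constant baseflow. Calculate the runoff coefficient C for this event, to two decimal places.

C ≈ 0.43

ΣQ_DR = 162.0 cfs; V = ΣQ_DR·Δt = 5.832 × 10^5 ft³.
Runoff depth d = V / A = 0.6694 in.
C = d / P = 0.6694 / 1.57 = 0.43.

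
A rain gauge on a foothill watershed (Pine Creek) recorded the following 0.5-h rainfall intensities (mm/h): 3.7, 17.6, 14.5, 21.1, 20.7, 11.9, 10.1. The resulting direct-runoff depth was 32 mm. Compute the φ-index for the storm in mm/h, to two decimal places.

Only the 6 blocks with intensity above φ contribute runoff: 17.6, 14.5, 21.1, 20.7, 11.9, 10.1 mm/h.
Σ(I−φ)·Δt = d  ⇒  (17.6+14.5+21.1+20.7+11.9+10.1 − 6φ)·0.5 = 32
φ = (95.90 − 32/0.5) / 6 = 5.32 mm/h.

φ ≈ 5.32 mm/h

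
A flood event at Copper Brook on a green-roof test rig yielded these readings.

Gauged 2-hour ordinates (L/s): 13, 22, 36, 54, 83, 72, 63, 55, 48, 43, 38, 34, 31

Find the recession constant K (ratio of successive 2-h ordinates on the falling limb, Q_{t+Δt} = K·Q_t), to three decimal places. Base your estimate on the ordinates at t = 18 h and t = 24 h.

K ≈ 0.897

Using the recession-limb readings at t = 18 h and t = 24 h: Q falls from 43 to 31 L/s over 3 intervals.
K = (Q₂/Q₁)^(1/3) = (31/43)^(1/3) = 0.897.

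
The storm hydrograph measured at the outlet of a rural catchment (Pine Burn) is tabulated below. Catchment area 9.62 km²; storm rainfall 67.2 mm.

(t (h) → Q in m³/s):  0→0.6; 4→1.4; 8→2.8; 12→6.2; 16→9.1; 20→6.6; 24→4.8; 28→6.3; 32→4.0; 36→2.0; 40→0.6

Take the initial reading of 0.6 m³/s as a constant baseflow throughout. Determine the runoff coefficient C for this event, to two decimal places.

ΣQ_DR = 37.80 m³/s; V = ΣQ_DR·Δt = 5.443 × 10^5 m³.
Runoff depth d = V / A = 56.58 mm.
C = d / P = 56.58 / 67.2 = 0.84.

C ≈ 0.84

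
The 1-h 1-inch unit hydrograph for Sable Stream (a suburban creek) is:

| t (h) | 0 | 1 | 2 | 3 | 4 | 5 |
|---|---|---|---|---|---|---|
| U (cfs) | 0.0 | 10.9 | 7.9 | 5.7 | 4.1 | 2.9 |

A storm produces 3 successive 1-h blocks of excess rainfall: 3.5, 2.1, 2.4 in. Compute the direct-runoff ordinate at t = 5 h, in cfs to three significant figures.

By discrete convolution, Q_j = Σ (P_i / 1 in) · U_{j−i}.
At t = 5 h (j=5): Q = (3.5/1)·2.9 + (2.1/1)·4.1 + (2.4/1)·5.7 = 32.4 cfs.

Q ≈ 32.4 cfs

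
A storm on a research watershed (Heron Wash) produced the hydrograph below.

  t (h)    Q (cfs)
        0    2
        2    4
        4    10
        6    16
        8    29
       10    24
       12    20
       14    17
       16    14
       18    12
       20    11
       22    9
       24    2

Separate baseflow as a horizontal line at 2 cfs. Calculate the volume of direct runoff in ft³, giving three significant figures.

V ≈ 1.04 × 10^6 ft³

Direct-runoff ordinates (Q − Q_b): 0.0, 2.0, 8.0, 14.0, 27.0, 22.0, 18.0, 15.0, 12.0, 10.0, 9.0, 7.0, 0.0 cfs.
ΣQ_DR = 144.0 cfs.
With Δt = 2 h = 7200 s, V = ΣQ_DR · Δt = 144.0 × 7200 = 1.04 × 10^6 ft³.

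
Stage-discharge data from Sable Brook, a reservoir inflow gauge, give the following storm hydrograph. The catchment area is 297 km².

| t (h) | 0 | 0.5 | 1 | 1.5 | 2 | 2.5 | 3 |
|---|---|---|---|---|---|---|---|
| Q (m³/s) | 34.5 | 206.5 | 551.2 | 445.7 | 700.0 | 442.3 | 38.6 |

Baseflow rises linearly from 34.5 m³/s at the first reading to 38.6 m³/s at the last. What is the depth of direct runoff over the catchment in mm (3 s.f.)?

d ≈ 13.1 mm

Direct runoff: 0.00, 171.32, 515.33, 409.15, 662.77, 404.38, 0.00 m³/s; ΣQ_DR = 2163 m³/s.
V = ΣQ_DR · Δt = 2163 × 1800 s = 3.893 × 10^6 m³.
Over A = 297 km², depth = V / A = 13.1 mm.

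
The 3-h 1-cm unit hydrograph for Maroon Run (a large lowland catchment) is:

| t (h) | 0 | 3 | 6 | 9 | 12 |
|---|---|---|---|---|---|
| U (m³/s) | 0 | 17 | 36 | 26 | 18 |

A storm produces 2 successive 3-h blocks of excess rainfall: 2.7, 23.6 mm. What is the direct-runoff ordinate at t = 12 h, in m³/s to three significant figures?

Q ≈ 66.2 m³/s

By discrete convolution, Q_j = Σ (P_i / 10 mm) · U_{j−i}.
At t = 12 h (j=4): Q = (2.7/10)·18 + (23.6/10)·26 = 66.2 m³/s.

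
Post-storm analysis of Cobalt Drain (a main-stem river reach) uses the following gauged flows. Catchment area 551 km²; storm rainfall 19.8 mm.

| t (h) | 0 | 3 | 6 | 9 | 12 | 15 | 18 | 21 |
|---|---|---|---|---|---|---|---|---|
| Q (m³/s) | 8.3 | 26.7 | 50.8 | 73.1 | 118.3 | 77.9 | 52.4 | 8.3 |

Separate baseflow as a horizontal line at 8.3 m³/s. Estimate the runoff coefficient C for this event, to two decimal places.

C ≈ 0.35

ΣQ_DR = 349.4 m³/s; V = ΣQ_DR·Δt = 3.774 × 10^6 m³.
Runoff depth d = V / A = 6.848 mm.
C = d / P = 6.848 / 19.8 = 0.35.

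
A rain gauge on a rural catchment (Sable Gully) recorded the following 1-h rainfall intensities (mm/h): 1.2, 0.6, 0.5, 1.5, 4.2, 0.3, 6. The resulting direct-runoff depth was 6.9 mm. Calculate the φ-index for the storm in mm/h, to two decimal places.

Only the 2 blocks with intensity above φ contribute runoff: 4.2, 6 mm/h.
Σ(I−φ)·Δt = d  ⇒  (4.2+6 − 2φ)·1 = 6.9
φ = (10.20 − 6.9/1) / 2 = 1.65 mm/h.

φ ≈ 1.65 mm/h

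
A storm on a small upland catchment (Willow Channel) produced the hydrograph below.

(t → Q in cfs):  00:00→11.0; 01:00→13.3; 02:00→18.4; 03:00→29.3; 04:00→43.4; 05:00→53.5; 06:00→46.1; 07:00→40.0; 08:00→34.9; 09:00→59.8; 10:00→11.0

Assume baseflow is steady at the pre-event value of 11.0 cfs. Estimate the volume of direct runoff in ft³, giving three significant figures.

Direct-runoff ordinates (Q − Q_b): 0.0, 2.3, 7.4, 18.3, 32.4, 42.5, 35.1, 29.0, 23.9, 48.8, 0.0 cfs.
ΣQ_DR = 239.7 cfs.
With Δt = 1 h = 3600 s, V = ΣQ_DR · Δt = 239.7 × 3600 = 8.63 × 10^5 ft³.

V ≈ 8.63 × 10^5 ft³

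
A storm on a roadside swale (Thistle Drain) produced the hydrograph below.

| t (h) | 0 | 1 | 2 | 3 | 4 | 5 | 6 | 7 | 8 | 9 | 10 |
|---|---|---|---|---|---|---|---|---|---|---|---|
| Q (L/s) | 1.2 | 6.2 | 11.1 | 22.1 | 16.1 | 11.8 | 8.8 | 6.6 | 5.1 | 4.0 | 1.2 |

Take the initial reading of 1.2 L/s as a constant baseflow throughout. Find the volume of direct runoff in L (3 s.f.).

Direct-runoff ordinates (Q − Q_b): 0.0, 5.0, 9.9, 20.9, 14.9, 10.6, 7.6, 5.4, 3.9, 2.8, 0.0 L/s.
ΣQ_DR = 81.00 L/s.
With Δt = 1 h = 3600 s, V = ΣQ_DR · Δt = 81.00 × 3600 = 2.92 × 10^5 L.

V ≈ 2.92 × 10^5 L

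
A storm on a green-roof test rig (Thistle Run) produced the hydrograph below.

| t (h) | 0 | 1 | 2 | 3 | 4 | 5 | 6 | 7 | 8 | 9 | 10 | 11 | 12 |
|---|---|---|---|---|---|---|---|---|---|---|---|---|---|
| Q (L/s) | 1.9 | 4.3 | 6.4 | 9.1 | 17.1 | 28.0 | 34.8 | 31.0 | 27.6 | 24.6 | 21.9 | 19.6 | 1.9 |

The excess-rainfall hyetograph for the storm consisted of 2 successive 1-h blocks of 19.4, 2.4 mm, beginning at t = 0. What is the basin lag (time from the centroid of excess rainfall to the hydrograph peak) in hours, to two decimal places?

Centroid of excess rainfall: t_c = Σ P_i·t̄_i / ΣP_i = 0.6101 h (block centres at 0.5, 1.5 h).
Hydrograph peak occurs at t = 6 h, so basin lag t_L = 6 − 0.6101 = 5.39 h.

t_L ≈ 5.39 h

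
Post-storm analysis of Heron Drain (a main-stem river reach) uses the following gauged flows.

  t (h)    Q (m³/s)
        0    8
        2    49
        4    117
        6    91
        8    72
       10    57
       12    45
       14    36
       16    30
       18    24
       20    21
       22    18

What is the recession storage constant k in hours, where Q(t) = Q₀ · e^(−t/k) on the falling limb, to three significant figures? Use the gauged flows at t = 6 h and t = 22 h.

k ≈ 9.87 h

On the falling limb, Q drops from 91 to 18 m³/s between t = 6 h and t = 22 h (Δt = 16 h).
k = −Δt / ln(Q₂/Q₁) = −16 / ln(18/91) = 9.87 h.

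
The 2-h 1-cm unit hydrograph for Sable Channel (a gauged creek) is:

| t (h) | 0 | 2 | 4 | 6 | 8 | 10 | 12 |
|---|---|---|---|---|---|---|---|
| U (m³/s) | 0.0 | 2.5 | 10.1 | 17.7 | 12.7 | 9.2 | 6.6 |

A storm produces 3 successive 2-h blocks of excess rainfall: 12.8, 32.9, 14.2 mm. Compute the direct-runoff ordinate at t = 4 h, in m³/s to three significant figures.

Q ≈ 21.2 m³/s

By discrete convolution, Q_j = Σ (P_i / 10 mm) · U_{j−i}.
At t = 4 h (j=2): Q = (12.8/10)·10.1 + (32.9/10)·2.5 + (14.2/10)·0.0 = 21.2 m³/s.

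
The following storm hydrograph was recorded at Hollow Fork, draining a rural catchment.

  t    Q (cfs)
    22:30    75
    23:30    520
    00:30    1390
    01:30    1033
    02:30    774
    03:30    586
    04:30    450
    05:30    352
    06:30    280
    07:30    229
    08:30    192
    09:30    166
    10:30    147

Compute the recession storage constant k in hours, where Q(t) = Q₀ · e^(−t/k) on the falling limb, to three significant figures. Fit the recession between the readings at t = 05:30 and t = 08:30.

On the falling limb, Q drops from 352 to 192 cfs between t = 05:30 and t = 08:30 (Δt = 3 h).
k = −Δt / ln(Q₂/Q₁) = −3 / ln(192/352) = 4.95 h.

k ≈ 4.95 h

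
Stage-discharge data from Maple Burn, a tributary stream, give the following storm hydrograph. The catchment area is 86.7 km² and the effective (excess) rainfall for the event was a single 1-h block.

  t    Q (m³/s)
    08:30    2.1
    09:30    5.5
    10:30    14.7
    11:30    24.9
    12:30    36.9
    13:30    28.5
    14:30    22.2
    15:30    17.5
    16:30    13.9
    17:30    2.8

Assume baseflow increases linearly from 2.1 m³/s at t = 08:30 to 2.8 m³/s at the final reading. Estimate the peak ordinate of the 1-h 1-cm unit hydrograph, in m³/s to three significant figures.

U_p ≈ 57.5 m³/s

Direct runoff: 0.00, 3.32, 12.44, 22.57, 34.49, 26.01, 19.63, 14.86, 11.18, 0.00 m³/s; ΣQ_DR = 144.5 m³/s, peak = 34.49 m³/s.
Runoff depth d = ΣQ_DR·Δt / A = 144.5 × 3600 / (86.7 km²) = 6.000 mm.
The 1-cm UH is the DRH scaled by (10 mm)/d, so U_p = 34.49 × 10/6.000 = 57.5 m³/s.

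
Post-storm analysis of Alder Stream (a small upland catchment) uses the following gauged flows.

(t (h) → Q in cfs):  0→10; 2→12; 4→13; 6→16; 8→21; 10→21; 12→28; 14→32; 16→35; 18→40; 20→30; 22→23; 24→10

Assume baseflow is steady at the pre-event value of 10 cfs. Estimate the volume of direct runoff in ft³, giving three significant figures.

Direct-runoff ordinates (Q − Q_b): 0.0, 2.0, 3.0, 6.0, 11.0, 11.0, 18.0, 22.0, 25.0, 30.0, 20.0, 13.0, 0.0 cfs.
ΣQ_DR = 161.0 cfs.
With Δt = 2 h = 7200 s, V = ΣQ_DR · Δt = 161.0 × 7200 = 1.16 × 10^6 ft³.

V ≈ 1.16 × 10^6 ft³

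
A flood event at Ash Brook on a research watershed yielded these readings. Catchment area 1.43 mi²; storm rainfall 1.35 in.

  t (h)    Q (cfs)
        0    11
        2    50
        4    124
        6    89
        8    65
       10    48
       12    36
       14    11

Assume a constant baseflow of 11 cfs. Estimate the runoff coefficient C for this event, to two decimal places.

C ≈ 0.56

ΣQ_DR = 346.0 cfs; V = ΣQ_DR·Δt = 2.491 × 10^6 ft³.
Runoff depth d = V / A = 0.7499 in.
C = d / P = 0.7499 / 1.35 = 0.56.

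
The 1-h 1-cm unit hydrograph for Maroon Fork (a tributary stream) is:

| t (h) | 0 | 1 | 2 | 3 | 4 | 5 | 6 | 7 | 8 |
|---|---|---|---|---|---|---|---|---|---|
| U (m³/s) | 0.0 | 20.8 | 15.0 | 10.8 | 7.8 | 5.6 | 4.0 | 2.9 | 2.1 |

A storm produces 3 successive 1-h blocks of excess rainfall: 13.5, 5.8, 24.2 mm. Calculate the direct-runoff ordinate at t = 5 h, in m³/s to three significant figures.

Q ≈ 38.2 m³/s

By discrete convolution, Q_j = Σ (P_i / 10 mm) · U_{j−i}.
At t = 5 h (j=5): Q = (13.5/10)·5.6 + (5.8/10)·7.8 + (24.2/10)·10.8 = 38.2 m³/s.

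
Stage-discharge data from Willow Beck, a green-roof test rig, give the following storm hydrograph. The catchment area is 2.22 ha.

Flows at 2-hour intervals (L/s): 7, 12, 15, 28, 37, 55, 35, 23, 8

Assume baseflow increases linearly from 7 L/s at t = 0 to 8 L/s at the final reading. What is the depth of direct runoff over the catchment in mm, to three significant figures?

d ≈ 49.5 mm

Direct runoff: 0.00, 4.88, 7.75, 20.62, 29.50, 47.38, 27.25, 15.12, 0.00 L/s; ΣQ_DR = 152.5 L/s.
V = ΣQ_DR · Δt = 152.5 × 7200 s = 1.098 × 10^6 L.
Over A = 2.22 ha, depth = V / A = 49.5 mm.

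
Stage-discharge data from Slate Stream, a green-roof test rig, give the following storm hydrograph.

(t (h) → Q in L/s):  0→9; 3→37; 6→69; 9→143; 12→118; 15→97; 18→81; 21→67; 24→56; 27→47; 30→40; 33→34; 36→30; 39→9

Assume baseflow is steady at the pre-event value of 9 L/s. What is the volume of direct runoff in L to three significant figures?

V ≈ 7.68 × 10^6 L

Direct-runoff ordinates (Q − Q_b): 0.0, 28.0, 60.0, 134.0, 109.0, 88.0, 72.0, 58.0, 47.0, 38.0, 31.0, 25.0, 21.0, 0.0 L/s.
ΣQ_DR = 711.0 L/s.
With Δt = 3 h = 10800 s, V = ΣQ_DR · Δt = 711.0 × 10800 = 7.68 × 10^6 L.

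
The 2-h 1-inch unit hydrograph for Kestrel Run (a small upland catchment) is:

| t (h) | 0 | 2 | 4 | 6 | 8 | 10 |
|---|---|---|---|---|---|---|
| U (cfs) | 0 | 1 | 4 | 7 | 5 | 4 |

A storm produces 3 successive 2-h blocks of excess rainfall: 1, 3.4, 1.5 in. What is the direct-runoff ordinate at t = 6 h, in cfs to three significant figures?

By discrete convolution, Q_j = Σ (P_i / 1 in) · U_{j−i}.
At t = 6 h (j=3): Q = (1/1)·7 + (3.4/1)·4 + (1.5/1)·1 = 22.1 cfs.

Q ≈ 22.1 cfs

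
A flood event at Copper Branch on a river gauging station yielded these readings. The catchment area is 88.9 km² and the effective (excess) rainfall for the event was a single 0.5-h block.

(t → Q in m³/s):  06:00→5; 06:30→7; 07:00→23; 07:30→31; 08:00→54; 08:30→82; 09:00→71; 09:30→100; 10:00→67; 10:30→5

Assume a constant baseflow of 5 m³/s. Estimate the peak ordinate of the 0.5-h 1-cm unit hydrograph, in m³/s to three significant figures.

Direct runoff: 0.0, 2.0, 18.0, 26.0, 49.0, 77.0, 66.0, 95.0, 62.0, 0.0 m³/s; ΣQ_DR = 395.0 m³/s, peak = 95.0 m³/s.
Runoff depth d = ΣQ_DR·Δt / A = 395.0 × 1800 / (88.9 km²) = 7.998 mm.
The 1-cm UH is the DRH scaled by (10 mm)/d, so U_p = 95.0 × 10/7.998 = 119 m³/s.

U_p ≈ 119 m³/s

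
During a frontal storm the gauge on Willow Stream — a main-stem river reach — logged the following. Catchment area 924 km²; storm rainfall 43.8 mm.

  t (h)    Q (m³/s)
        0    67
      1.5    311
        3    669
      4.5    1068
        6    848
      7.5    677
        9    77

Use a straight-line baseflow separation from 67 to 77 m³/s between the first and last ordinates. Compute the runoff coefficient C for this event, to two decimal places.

C ≈ 0.43

ΣQ_DR = 3213 m³/s; V = ΣQ_DR·Δt = 1.735 × 10^7 m³.
Runoff depth d = V / A = 18.78 mm.
C = d / P = 18.78 / 43.8 = 0.43.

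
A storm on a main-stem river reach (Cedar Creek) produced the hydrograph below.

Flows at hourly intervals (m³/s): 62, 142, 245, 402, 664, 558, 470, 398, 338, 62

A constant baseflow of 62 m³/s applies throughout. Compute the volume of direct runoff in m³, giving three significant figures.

Direct-runoff ordinates (Q − Q_b): 0.0, 80.0, 183.0, 340.0, 602.0, 496.0, 408.0, 336.0, 276.0, 0.0 m³/s.
ΣQ_DR = 2721 m³/s.
With Δt = 1 h = 3600 s, V = ΣQ_DR · Δt = 2721 × 3600 = 9.80 × 10^6 m³.

V ≈ 9.80 × 10^6 m³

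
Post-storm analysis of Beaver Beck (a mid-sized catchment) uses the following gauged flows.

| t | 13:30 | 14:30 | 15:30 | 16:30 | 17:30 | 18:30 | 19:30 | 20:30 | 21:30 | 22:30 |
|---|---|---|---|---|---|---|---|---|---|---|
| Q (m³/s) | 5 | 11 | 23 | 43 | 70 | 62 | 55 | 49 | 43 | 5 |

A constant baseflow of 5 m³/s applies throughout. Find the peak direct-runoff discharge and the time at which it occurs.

Subtracting baseflow gives direct-runoff ordinates: 0.0, 6.0, 18.0, 38.0, 65.0, 57.0, 50.0, 44.0, 38.0, 0.0 m³/s.
The maximum is 65.0 m³/s, occurring at the reading for t = 17:30.

Q_p = 65.0 m³/s at t = 17:30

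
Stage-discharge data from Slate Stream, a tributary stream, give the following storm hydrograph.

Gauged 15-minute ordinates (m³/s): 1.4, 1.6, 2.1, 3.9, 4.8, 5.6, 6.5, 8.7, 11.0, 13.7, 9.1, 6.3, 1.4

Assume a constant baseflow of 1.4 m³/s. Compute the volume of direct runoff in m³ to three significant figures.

V ≈ 52100 m³

Direct-runoff ordinates (Q − Q_b): 0.0, 0.2, 0.7, 2.5, 3.4, 4.2, 5.1, 7.3, 9.6, 12.3, 7.7, 4.9, 0.0 m³/s.
ΣQ_DR = 57.90 m³/s.
With Δt = 0.25 h = 900 s, V = ΣQ_DR · Δt = 57.90 × 900 = 52100 m³.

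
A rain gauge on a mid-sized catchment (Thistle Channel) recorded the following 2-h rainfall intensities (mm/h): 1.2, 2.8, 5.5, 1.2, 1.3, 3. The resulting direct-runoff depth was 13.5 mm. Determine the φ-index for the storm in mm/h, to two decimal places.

Only the 3 blocks with intensity above φ contribute runoff: 2.8, 5.5, 3 mm/h.
Σ(I−φ)·Δt = d  ⇒  (2.8+5.5+3 − 3φ)·2 = 13.5
φ = (11.30 − 13.5/2) / 3 = 1.52 mm/h.

φ ≈ 1.52 mm/h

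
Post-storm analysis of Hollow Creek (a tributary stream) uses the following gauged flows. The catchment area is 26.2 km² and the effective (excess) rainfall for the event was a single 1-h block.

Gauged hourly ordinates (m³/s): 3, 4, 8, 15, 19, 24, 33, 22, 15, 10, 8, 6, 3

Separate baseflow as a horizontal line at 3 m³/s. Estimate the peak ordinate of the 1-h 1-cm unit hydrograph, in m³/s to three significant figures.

U_p ≈ 16.7 m³/s

Direct runoff: 0.0, 1.0, 5.0, 12.0, 16.0, 21.0, 30.0, 19.0, 12.0, 7.0, 5.0, 3.0, 0.0 m³/s; ΣQ_DR = 131.0 m³/s, peak = 30.0 m³/s.
Runoff depth d = ΣQ_DR·Δt / A = 131.0 × 3600 / (26.2 km²) = 18.00 mm.
The 1-cm UH is the DRH scaled by (10 mm)/d, so U_p = 30.0 × 10/18.00 = 16.7 m³/s.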